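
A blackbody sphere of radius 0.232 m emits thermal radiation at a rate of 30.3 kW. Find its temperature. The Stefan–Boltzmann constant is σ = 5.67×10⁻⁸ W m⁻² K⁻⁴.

A = 4πr² = 4π × (0.232)² = 0.676 m².
From P = σAT⁴, T = (P / σA)^(1/4) = (30300 / (5.67×10⁻⁸ × 0.676))^(1/4).
T = (7.90×10^11)^(1/4) = 943 K.

T ≈ 943 K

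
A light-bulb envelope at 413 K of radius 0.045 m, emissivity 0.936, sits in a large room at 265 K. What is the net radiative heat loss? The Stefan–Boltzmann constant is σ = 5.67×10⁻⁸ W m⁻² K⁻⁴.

Q ≈ 32.6 W

A = 4πr² = 4π × (0.045)² = 0.0254 m².
Q = εσA(T⁴ − T_s⁴). T⁴ − T_s⁴ = (413)⁴ − (265)⁴ = 2.91×10^10 − 4.93×10^9 = 2.42×10^10 K⁴.
Q = 0.936 × 5.67×10⁻⁸ × 0.0254 × 2.42×10^10 = 32.6 W.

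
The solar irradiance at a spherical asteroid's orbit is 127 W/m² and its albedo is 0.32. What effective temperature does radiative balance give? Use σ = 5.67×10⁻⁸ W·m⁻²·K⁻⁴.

T ≈ 140 K

Power absorbed = (1−a)S·πR²; power emitted = 4πR²σT⁴. Equating and cancelling πR²:
T = ((1−a)S / 4σ)^(1/4) = (86.4 / (4 × 5.67×10⁻⁸))^(1/4) = (3.81×10^8)^(1/4).
T = 140 K.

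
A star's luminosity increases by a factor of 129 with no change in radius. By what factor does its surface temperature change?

factor ≈ 3.37

P ∝ T⁴ ⇒ T ∝ P^(1/4), so T scales by (129)^(1/4) = 3.37.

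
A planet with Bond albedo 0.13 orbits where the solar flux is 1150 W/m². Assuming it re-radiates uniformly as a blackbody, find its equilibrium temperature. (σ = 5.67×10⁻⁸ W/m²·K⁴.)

Power absorbed = (1−a)S·πR²; power emitted = 4πR²σT⁴. Equating and cancelling πR²:
T = ((1−a)S / 4σ)^(1/4) = (1000 / (4 × 5.67×10⁻⁸))^(1/4) = (4.41×10^9)^(1/4).
T = 258 K.

T ≈ 258 K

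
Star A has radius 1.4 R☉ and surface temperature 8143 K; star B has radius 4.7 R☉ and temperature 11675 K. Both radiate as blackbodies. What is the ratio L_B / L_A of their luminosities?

L_B/L_A ≈ 47.6

L = 4πR²σT⁴ ∝ R²T⁴, so L_B/L_A = (4.7/1.4)² × (11675/8143)⁴ = 11.3 × 4.23 = 47.6.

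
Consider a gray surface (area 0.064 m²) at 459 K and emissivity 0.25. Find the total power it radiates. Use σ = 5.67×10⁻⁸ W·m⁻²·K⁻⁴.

Stefan–Boltzmann: P = εσAT⁴ = 0.25 × 5.67×10⁻⁸ × 0.0640 × (459)⁴ = 0.25 × 5.67×10⁻⁸ × 0.0640 × 4.44×10^10.
P = 40.3 W.

P ≈ 40.3 W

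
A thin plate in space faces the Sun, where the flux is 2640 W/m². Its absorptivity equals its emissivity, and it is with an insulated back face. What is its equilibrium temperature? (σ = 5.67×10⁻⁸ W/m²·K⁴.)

Absorbed flux αS = emitted flux εσT⁴ (one radiating face); with α = ε, T = (S/σ)^(1/4).
T = (2640 / 5.67×10⁻⁸)^(1/4) = (4.66×10^10)^(1/4).
T = 465 K.

T ≈ 465 K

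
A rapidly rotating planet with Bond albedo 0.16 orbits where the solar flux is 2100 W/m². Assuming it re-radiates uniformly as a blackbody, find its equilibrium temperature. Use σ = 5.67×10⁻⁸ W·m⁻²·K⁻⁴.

T ≈ 297 K

Power absorbed = (1−a)S·πR²; power emitted = 4πR²σT⁴. Equating and cancelling πR²:
T = ((1−a)S / 4σ)^(1/4) = (1760 / (4 × 5.67×10⁻⁸))^(1/4) = (7.78×10^9)^(1/4).
T = 297 K.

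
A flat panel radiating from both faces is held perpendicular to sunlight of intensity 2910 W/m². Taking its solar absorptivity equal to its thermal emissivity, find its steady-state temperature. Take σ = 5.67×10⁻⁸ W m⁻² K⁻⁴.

T ≈ 400 K

Absorbed flux αS = emitted flux 2εσT⁴ per unit area; with α = ε this gives T = (S/2σ)^(1/4).
T = (2910 / (2 × 5.67×10⁻⁸))^(1/4) = (2.57×10^10)^(1/4).
T = 400 K.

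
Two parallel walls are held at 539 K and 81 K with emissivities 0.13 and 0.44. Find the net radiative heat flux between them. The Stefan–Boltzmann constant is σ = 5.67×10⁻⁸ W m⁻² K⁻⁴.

q ≈ 534 W/m²

For two large parallel gray plates, q = σ(T₁⁴ − T₂⁴) / (1/ε₁ + 1/ε₂ − 1).
1/ε₁ + 1/ε₂ − 1 = 1/0.13 + 1/0.44 − 1 = 8.965.
T₁⁴ − T₂⁴ = 8.44×10^10 − 4.30×10^7 = 8.44×10^10 K⁴.
q = 5.67×10⁻⁸ × 8.44×10^10 / 8.965 = 534 W/m².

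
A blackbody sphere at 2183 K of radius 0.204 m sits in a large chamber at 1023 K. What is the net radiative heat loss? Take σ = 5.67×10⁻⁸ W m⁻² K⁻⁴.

Q ≈ 6.41×10^5 W

A = 4πr² = 4π × (0.204)² = 0.523 m².
Q = σA(T⁴ − T_s⁴). T⁴ − T_s⁴ = (2183)⁴ − (1023)⁴ = 2.27×10^13 − 1.10×10^12 = 2.16×10^13 K⁴.
Q = 5.67×10⁻⁸ × 0.523 × 2.16×10^13 = 6.41×10^5 W.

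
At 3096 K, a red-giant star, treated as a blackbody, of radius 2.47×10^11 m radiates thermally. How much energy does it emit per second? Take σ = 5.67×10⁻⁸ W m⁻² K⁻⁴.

A = 4πr² = 4π × (2.47×10^11)² = 7.67×10^23 m².
P = σAT⁴ = 5.67×10⁻⁸ × 7.67×10^23 × (3096)⁴ = 5.67×10⁻⁸ × 7.67×10^23 × 9.19×10^13.
P = 3.99×10^30 W.

P ≈ 3.99×10^30 W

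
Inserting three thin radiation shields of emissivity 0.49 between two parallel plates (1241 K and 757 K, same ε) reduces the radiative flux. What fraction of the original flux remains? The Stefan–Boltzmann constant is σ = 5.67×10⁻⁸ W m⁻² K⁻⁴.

ratio ≈ 0.250

With N identical shields there are N+1 = 4 gaps in series, each with the same radiative resistance, so the flux falls to 1/(N+1) of its unshielded value.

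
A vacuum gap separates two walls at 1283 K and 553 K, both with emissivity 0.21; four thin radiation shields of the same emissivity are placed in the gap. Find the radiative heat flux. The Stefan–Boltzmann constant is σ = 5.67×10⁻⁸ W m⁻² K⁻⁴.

q ≈ 3480 W/m²

Each of the 5 gaps contributes resistance (2/ε − 1) = 2/0.21 − 1 = 8.524; total = 42.62.
q = σ(T₁⁴ − T₂⁴) / 42.62 = 5.67×10⁻⁸ × 2.62×10^12 / 42.62 = 3480 W/m².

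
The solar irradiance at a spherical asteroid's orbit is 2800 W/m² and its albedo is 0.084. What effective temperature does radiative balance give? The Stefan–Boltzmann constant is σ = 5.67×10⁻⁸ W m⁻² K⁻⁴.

Power absorbed = (1−a)S·πR²; power emitted = 4πR²σT⁴. Equating and cancelling πR²:
T = ((1−a)S / 4σ)^(1/4) = (2560 / (4 × 5.67×10⁻⁸))^(1/4) = (1.13×10^10)^(1/4).
T = 326 K.

T ≈ 326 K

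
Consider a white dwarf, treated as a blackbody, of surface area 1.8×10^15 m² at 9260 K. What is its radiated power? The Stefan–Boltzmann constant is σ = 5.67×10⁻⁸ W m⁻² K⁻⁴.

P = σAT⁴ = 5.67×10⁻⁸ × 1.80×10^15 × (9260)⁴ = 5.67×10⁻⁸ × 1.80×10^15 × 7.35×10^15.
P = 7.50×10^23 W.

P ≈ 7.50×10^23 W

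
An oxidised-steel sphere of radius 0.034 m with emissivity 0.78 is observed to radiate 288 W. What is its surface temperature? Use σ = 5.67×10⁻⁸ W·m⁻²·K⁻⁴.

T ≈ 818 K

A = 4πr² = 4π × (0.034)² = 0.0145 m².
From P = εσAT⁴, T = (P / εσA)^(1/4) = (288 / (0.78 × 5.67×10⁻⁸ × 0.0145))^(1/4).
T = (4.48×10^11)^(1/4) = 818 K.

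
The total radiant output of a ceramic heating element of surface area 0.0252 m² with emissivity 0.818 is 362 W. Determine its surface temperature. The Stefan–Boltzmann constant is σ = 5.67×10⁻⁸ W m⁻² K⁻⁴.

From P = εσAT⁴, T = (P / εσA)^(1/4) = (362 / (0.818 × 5.67×10⁻⁸ × 0.0252))^(1/4).
T = (3.10×10^11)^(1/4) = 746 K.

T ≈ 746 K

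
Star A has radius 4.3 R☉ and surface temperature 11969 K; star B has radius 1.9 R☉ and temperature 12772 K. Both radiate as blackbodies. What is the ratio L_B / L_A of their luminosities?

L_B/L_A ≈ 0.253

L = 4πR²σT⁴ ∝ R²T⁴, so L_B/L_A = (1.9/4.3)² × (12772/11969)⁴ = 0.195 × 1.30 = 0.253.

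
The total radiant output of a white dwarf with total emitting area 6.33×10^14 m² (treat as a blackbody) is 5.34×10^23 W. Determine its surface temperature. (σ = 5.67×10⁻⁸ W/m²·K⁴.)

From P = σAT⁴, T = (P / σA)^(1/4) = (5.34×10^23 / (5.67×10⁻⁸ × 6.33×10^14))^(1/4).
T = (1.49×10^16)^(1/4) = 11000 K.

T ≈ 11000 K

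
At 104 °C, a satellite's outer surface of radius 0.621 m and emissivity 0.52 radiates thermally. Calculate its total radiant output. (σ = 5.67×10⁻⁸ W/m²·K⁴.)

A = 4πr² = 4π × (0.621)² = 4.85 m².
104 °C = 377 K.
Stefan–Boltzmann: P = εσAT⁴ = 0.52 × 5.67×10⁻⁸ × 4.85 × (377)⁴ = 0.52 × 5.67×10⁻⁸ × 4.85 × 2.02×10^10.
P = 2890 W.

P ≈ 2890 W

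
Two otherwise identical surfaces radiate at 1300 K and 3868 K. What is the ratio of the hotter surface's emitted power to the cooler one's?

P ∝ T⁴, so the ratio is (3868/1300)⁴ = (2.975)⁴ = 78.4.

ratio ≈ 78.4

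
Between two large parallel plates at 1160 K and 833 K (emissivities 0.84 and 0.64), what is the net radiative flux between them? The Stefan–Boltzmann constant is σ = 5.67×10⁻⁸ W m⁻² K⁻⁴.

q ≈ 43000 W/m²

For two large parallel gray plates, q = σ(T₁⁴ − T₂⁴) / (1/ε₁ + 1/ε₂ − 1).
1/ε₁ + 1/ε₂ − 1 = 1/0.84 + 1/0.64 − 1 = 1.753.
T₁⁴ − T₂⁴ = 1.81×10^12 − 4.81×10^11 = 1.33×10^12 K⁴.
q = 5.67×10⁻⁸ × 1.33×10^12 / 1.753 = 43000 W/m².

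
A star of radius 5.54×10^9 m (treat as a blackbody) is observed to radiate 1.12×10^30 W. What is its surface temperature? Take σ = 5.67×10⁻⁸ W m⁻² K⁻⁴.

A = 4πr² = 4π × (5.54×10^9)² = 3.86×10^20 m².
From P = σAT⁴, T = (P / σA)^(1/4) = (1.12×10^30 / (5.67×10⁻⁸ × 3.86×10^20))^(1/4).
T = (5.12×10^16)^(1/4) = 15000 K.

T ≈ 15000 K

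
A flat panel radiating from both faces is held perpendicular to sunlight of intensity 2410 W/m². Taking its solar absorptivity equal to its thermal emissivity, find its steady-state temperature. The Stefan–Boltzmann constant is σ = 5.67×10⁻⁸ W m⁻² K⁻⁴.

T ≈ 382 K

Absorbed flux αS = emitted flux 2εσT⁴ per unit area; with α = ε this gives T = (S/2σ)^(1/4).
T = (2410 / (2 × 5.67×10⁻⁸))^(1/4) = (2.13×10^10)^(1/4).
T = 382 K.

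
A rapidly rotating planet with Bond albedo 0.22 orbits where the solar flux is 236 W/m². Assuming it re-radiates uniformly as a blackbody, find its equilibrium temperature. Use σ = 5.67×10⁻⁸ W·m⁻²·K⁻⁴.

T ≈ 169 K

Power absorbed = (1−a)S·πR²; power emitted = 4πR²σT⁴. Equating and cancelling πR²:
T = ((1−a)S / 4σ)^(1/4) = (184 / (4 × 5.67×10⁻⁸))^(1/4) = (8.12×10^8)^(1/4).
T = 169 K.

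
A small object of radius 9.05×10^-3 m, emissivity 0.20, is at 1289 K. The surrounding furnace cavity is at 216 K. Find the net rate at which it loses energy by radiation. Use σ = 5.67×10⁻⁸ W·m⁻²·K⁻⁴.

A = 4πr² = 4π × (9.05×10^-3)² = 1.03×10^-3 m².
Q = εσA(T⁴ − T_s⁴). T⁴ − T_s⁴ = (1289)⁴ − (216)⁴ = 2.76×10^12 − 2.18×10^9 = 2.76×10^12 K⁴.
Q = 0.20 × 5.67×10⁻⁸ × 1.03×10^-3 × 2.76×10^12 = 32.2 W.

Q ≈ 32.2 W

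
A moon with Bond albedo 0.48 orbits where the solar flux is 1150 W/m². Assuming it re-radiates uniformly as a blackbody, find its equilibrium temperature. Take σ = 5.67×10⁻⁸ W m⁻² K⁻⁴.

Power absorbed = (1−a)S·πR²; power emitted = 4πR²σT⁴. Equating and cancelling πR²:
T = ((1−a)S / 4σ)^(1/4) = (598 / (4 × 5.67×10⁻⁸))^(1/4) = (2.64×10^9)^(1/4).
T = 227 K.

T ≈ 227 K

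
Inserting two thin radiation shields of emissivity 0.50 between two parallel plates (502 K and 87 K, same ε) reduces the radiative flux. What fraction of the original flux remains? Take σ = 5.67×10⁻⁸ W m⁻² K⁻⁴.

With N identical shields there are N+1 = 3 gaps in series, each with the same radiative resistance, so the flux falls to 1/(N+1) of its unshielded value.

ratio ≈ 0.333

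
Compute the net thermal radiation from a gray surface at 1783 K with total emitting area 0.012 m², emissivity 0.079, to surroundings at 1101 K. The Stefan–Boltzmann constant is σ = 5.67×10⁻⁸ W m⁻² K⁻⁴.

Q = εσA(T⁴ − T_s⁴). T⁴ − T_s⁴ = (1783)⁴ − (1101)⁴ = 1.01×10^13 − 1.47×10^12 = 8.64×10^12 K⁴.
Q = 0.079 × 5.67×10⁻⁸ × 0.0120 × 8.64×10^12 = 464 W.

Q ≈ 464 W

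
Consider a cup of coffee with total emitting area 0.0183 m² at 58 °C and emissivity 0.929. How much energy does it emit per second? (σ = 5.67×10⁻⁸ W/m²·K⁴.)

58 °C = 331 K.
P = εσAT⁴ = 0.929 × 5.67×10⁻⁸ × 0.0183 × (331)⁴ = 0.929 × 5.67×10⁻⁸ × 0.0183 × 1.20×10^10.
P = 11.6 W.

P ≈ 11.6 W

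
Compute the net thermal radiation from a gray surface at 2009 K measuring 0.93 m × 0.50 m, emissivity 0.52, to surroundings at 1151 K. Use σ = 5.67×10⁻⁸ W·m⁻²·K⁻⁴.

A = 0.93 × 0.50 = 0.465 m².
Q = εσA(T⁴ − T_s⁴). T⁴ − T_s⁴ = (2009)⁴ − (1151)⁴ = 1.63×10^13 − 1.76×10^12 = 1.45×10^13 K⁴.
Q = 0.52 × 5.67×10⁻⁸ × 0.465 × 1.45×10^13 = 1.99×10^5 W.

Q ≈ 1.99×10^5 W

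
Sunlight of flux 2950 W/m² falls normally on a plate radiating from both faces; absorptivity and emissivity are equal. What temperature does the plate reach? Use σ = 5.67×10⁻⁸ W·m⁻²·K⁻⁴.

T ≈ 402 K

Absorbed flux αS = emitted flux 2εσT⁴ per unit area; with α = ε this gives T = (S/2σ)^(1/4).
T = (2950 / (2 × 5.67×10⁻⁸))^(1/4) = (2.60×10^10)^(1/4).
T = 402 K.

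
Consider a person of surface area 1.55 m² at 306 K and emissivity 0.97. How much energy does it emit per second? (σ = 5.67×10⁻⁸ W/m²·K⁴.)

Stefan–Boltzmann: P = εσAT⁴ = 0.97 × 5.67×10⁻⁸ × 1.55 × (306)⁴ = 0.97 × 5.67×10⁻⁸ × 1.55 × 8.77×10^9.
P = 747 W.

P ≈ 747 W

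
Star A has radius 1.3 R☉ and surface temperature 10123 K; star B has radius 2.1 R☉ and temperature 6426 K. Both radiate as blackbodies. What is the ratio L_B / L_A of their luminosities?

L = 4πR²σT⁴ ∝ R²T⁴, so L_B/L_A = (2.1/1.3)² × (6426/10123)⁴ = 2.61 × 0.162 = 0.424.

L_B/L_A ≈ 0.424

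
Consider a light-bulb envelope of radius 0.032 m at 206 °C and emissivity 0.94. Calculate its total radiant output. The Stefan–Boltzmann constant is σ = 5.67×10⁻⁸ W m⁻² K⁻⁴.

A = 4πr² = 4π × (0.032)² = 0.0129 m².
206 °C = 479 K.
P = εσAT⁴ = 0.94 × 5.67×10⁻⁸ × 0.0129 × (479)⁴ = 0.94 × 5.67×10⁻⁸ × 0.0129 × 5.26×10^10.
P = 36.1 W.

P ≈ 36.1 W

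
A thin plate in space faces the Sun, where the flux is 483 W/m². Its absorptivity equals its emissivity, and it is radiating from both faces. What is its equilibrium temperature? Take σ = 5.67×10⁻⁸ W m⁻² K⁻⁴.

T ≈ 255 K

Absorbed flux αS = emitted flux 2εσT⁴ per unit area; with α = ε this gives T = (S/2σ)^(1/4).
T = (483 / (2 × 5.67×10⁻⁸))^(1/4) = (4.26×10^9)^(1/4).
T = 255 K.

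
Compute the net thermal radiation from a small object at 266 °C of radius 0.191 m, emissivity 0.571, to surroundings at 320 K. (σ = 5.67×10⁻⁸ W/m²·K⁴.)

Q ≈ 1100 W

A = 4πr² = 4π × (0.191)² = 0.458 m².
Convert: 266 °C = 539 K.
Q = εσA(T⁴ − T_s⁴). T⁴ − T_s⁴ = (539)⁴ − (320)⁴ = 8.44×10^10 − 1.05×10^10 = 7.39×10^10 K⁴.
Q = 0.571 × 5.67×10⁻⁸ × 0.458 × 7.39×10^10 = 1100 W.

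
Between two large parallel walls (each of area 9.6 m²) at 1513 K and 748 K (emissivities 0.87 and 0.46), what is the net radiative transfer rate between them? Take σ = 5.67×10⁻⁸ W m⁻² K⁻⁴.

For two large parallel gray plates, q = σ(T₁⁴ − T₂⁴) / (1/ε₁ + 1/ε₂ − 1).
1/ε₁ + 1/ε₂ − 1 = 1/0.87 + 1/0.46 − 1 = 2.323.
T₁⁴ − T₂⁴ = 5.24×10^12 − 3.13×10^11 = 4.93×10^12 K⁴.
q = 5.67×10⁻⁸ × 4.93×10^12 / 2.323 = 1.20×10^5 W/m².
Q = q·A = 1.20×10^5 × 9.6 = 1.15×10^6 W.

Q ≈ 1.15×10^6 W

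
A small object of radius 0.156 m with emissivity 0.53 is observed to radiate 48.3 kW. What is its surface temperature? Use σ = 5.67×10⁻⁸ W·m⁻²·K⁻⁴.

T ≈ 1510 K

A = 4πr² = 4π × (0.156)² = 0.306 m².
From P = εσAT⁴, T = (P / εσA)^(1/4) = (48300 / (0.53 × 5.67×10⁻⁸ × 0.306))^(1/4).
T = (5.26×10^12)^(1/4) = 1510 K.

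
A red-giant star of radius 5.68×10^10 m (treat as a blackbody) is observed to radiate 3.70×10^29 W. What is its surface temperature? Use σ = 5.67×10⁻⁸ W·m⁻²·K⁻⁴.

A = 4πr² = 4π × (5.68×10^10)² = 4.05×10^22 m².
From P = σAT⁴, T = (P / σA)^(1/4) = (3.70×10^29 / (5.67×10⁻⁸ × 4.05×10^22))^(1/4).
T = (1.61×10^14)^(1/4) = 3560 K.

T ≈ 3560 K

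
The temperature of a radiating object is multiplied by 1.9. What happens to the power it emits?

factor ≈ 13.0

P ∝ T⁴, so the power scales as (1.9)⁴ = 13.0.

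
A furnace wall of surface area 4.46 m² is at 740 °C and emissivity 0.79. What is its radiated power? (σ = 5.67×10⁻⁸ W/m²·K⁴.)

P ≈ 2.10×10^5 W

740 °C = 1013 K.
Stefan–Boltzmann: P = εσAT⁴ = 0.79 × 5.67×10⁻⁸ × 4.46 × (1013)⁴ = 0.79 × 5.67×10⁻⁸ × 4.46 × 1.05×10^12.
P = 2.10×10^5 W.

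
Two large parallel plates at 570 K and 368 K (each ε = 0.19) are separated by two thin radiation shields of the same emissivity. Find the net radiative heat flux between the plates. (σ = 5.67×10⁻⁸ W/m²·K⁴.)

q ≈ 173 W/m²

Each of the 3 gaps contributes resistance (2/ε − 1) = 2/0.19 − 1 = 9.526; total = 28.58.
q = σ(T₁⁴ − T₂⁴) / 28.58 = 5.67×10⁻⁸ × 8.72×10^10 / 28.58 = 173 W/m².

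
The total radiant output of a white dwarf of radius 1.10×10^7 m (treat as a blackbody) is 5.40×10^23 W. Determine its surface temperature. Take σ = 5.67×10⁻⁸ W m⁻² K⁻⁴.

T ≈ 8900 K

A = 4πr² = 4π × (1.10×10^7)² = 1.52×10^15 m².
From P = σAT⁴, T = (P / σA)^(1/4) = (5.40×10^23 / (5.67×10⁻⁸ × 1.52×10^15))^(1/4).
T = (6.26×10^15)^(1/4) = 8900 K.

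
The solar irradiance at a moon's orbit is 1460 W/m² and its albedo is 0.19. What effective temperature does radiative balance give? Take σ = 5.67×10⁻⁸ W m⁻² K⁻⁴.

T ≈ 269 K

Power absorbed = (1−a)S·πR²; power emitted = 4πR²σT⁴. Equating and cancelling πR²:
T = ((1−a)S / 4σ)^(1/4) = (1180 / (4 × 5.67×10⁻⁸))^(1/4) = (5.21×10^9)^(1/4).
T = 269 K.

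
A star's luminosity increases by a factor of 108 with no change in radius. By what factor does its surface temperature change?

P ∝ T⁴ ⇒ T ∝ P^(1/4), so T scales by (108)^(1/4) = 3.22.

factor ≈ 3.22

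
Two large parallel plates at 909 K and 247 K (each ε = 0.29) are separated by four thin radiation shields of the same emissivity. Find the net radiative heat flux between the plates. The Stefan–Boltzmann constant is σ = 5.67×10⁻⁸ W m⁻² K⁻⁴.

Each of the 5 gaps contributes resistance (2/ε − 1) = 2/0.29 − 1 = 5.897; total = 29.48.
q = σ(T₁⁴ − T₂⁴) / 29.48 = 5.67×10⁻⁸ × 6.79×10^11 / 29.48 = 1310 W/m².

q ≈ 1310 W/m²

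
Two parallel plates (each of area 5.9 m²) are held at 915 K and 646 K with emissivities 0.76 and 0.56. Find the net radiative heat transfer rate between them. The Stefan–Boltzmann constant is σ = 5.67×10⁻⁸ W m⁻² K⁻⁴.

For two large parallel gray plates, q = σ(T₁⁴ − T₂⁴) / (1/ε₁ + 1/ε₂ − 1).
1/ε₁ + 1/ε₂ − 1 = 1/0.76 + 1/0.56 − 1 = 2.102.
T₁⁴ − T₂⁴ = 7.01×10^11 − 1.74×10^11 = 5.27×10^11 K⁴.
q = 5.67×10⁻⁸ × 5.27×10^11 / 2.102 = 14200 W/m².
Q = q·A = 14200 × 5.9 = 83900 W.

Q ≈ 83900 W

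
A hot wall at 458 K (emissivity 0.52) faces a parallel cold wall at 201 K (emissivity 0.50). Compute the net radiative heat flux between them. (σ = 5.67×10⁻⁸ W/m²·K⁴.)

q ≈ 822 W/m²

For two large parallel gray plates, q = σ(T₁⁴ − T₂⁴) / (1/ε₁ + 1/ε₂ − 1).
1/ε₁ + 1/ε₂ − 1 = 1/0.52 + 1/0.50 − 1 = 2.923.
T₁⁴ − T₂⁴ = 4.40×10^10 − 1.63×10^9 = 4.24×10^10 K⁴.
q = 5.67×10⁻⁸ × 4.24×10^10 / 2.923 = 822 W/m².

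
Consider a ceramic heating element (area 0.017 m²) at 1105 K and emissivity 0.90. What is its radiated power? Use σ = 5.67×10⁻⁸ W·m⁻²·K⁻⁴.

P = εσAT⁴ = 0.90 × 5.67×10⁻⁸ × 0.0170 × (1105)⁴ = 0.90 × 5.67×10⁻⁸ × 0.0170 × 1.49×10^12.
P = 1290 W.

P ≈ 1290 W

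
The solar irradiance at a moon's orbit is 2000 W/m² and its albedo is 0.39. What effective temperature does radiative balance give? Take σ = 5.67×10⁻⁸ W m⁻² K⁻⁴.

Power absorbed = (1−a)S·πR²; power emitted = 4πR²σT⁴. Equating and cancelling πR²:
T = ((1−a)S / 4σ)^(1/4) = (1220 / (4 × 5.67×10⁻⁸))^(1/4) = (5.38×10^9)^(1/4).
T = 271 K.

T ≈ 271 K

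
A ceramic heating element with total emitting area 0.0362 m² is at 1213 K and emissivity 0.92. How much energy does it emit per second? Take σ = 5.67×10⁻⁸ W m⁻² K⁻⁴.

P ≈ 4090 W

P = εσAT⁴ = 0.92 × 5.67×10⁻⁸ × 0.0362 × (1213)⁴ = 0.92 × 5.67×10⁻⁸ × 0.0362 × 2.16×10^12.
P = 4090 W.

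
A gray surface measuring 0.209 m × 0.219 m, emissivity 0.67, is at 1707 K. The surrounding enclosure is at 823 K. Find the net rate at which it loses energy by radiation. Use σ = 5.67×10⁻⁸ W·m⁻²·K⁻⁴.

Q ≈ 14000 W

A = 0.209 × 0.219 = 0.0458 m².
Q = εσA(T⁴ − T_s⁴). T⁴ − T_s⁴ = (1707)⁴ − (823)⁴ = 8.49×10^12 − 4.59×10^11 = 8.03×10^12 K⁴.
Q = 0.67 × 5.67×10⁻⁸ × 0.0458 × 8.03×10^12 = 14000 W.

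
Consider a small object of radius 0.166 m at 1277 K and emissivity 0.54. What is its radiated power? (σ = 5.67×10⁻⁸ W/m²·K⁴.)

A = 4πr² = 4π × (0.166)² = 0.346 m².
Stefan–Boltzmann: P = εσAT⁴ = 0.54 × 5.67×10⁻⁸ × 0.346 × (1277)⁴ = 0.54 × 5.67×10⁻⁸ × 0.346 × 2.66×10^12.
P = 28200 W.

P ≈ 28200 W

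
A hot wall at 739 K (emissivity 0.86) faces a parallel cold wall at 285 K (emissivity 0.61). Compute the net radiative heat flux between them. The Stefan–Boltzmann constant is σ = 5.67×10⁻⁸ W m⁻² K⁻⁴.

q ≈ 9180 W/m²

For two large parallel gray plates, q = σ(T₁⁴ − T₂⁴) / (1/ε₁ + 1/ε₂ − 1).
1/ε₁ + 1/ε₂ − 1 = 1/0.86 + 1/0.61 − 1 = 1.802.
T₁⁴ − T₂⁴ = 2.98×10^11 − 6.60×10^9 = 2.92×10^11 K⁴.
q = 5.67×10⁻⁸ × 2.92×10^11 / 1.802 = 9180 W/m².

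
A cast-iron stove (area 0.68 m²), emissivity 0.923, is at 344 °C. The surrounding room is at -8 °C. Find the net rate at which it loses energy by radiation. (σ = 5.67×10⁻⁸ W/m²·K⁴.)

Q ≈ 4980 W

Convert: 344 °C = 617 K; -8 °C = 265 K.
Q = εσA(T⁴ − T_s⁴). T⁴ − T_s⁴ = (617)⁴ − (265)⁴ = 1.45×10^11 − 4.93×10^9 = 1.40×10^11 K⁴.
Q = 0.923 × 5.67×10⁻⁸ × 0.680 × 1.40×10^11 = 4980 W.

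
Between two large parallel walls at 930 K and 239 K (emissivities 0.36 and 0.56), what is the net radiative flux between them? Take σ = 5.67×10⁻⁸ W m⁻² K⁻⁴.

q ≈ 11900 W/m²

For two large parallel gray plates, q = σ(T₁⁴ − T₂⁴) / (1/ε₁ + 1/ε₂ − 1).
1/ε₁ + 1/ε₂ − 1 = 1/0.36 + 1/0.56 − 1 = 3.563.
T₁⁴ − T₂⁴ = 7.48×10^11 − 3.26×10^9 = 7.45×10^11 K⁴.
q = 5.67×10⁻⁸ × 7.45×10^11 / 3.563 = 11900 W/m².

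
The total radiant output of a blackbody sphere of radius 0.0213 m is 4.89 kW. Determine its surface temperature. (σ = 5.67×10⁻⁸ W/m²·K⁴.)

A = 4πr² = 4π × (0.0213)² = 5.70×10^-3 m².
From P = σAT⁴, T = (P / σA)^(1/4) = (4890 / (5.67×10⁻⁸ × 5.70×10^-3))^(1/4).
T = (1.51×10^13)^(1/4) = 1970 K.

T ≈ 1970 K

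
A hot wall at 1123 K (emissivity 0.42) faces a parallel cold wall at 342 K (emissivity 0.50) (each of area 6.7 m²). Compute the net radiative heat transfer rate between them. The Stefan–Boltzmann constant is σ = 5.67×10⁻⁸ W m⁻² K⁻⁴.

Q ≈ 1.77×10^5 W

For two large parallel gray plates, q = σ(T₁⁴ − T₂⁴) / (1/ε₁ + 1/ε₂ − 1).
1/ε₁ + 1/ε₂ − 1 = 1/0.42 + 1/0.50 − 1 = 3.381.
T₁⁴ − T₂⁴ = 1.59×10^12 − 1.37×10^10 = 1.58×10^12 K⁴.
q = 5.67×10⁻⁸ × 1.58×10^12 / 3.381 = 26400 W/m².
Q = q·A = 26400 × 6.7 = 1.77×10^5 W.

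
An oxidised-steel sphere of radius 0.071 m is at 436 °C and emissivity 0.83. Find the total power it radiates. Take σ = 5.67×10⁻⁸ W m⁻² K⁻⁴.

A = 4πr² = 4π × (0.071)² = 0.0633 m².
436 °C = 709 K.
Stefan–Boltzmann: P = εσAT⁴ = 0.83 × 5.67×10⁻⁸ × 0.0633 × (709)⁴ = 0.83 × 5.67×10⁻⁸ × 0.0633 × 2.53×10^11.
P = 753 W.

P ≈ 753 W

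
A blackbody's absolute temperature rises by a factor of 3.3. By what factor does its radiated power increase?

factor ≈ 119

P ∝ T⁴, so the power scales as (3.3)⁴ = 119.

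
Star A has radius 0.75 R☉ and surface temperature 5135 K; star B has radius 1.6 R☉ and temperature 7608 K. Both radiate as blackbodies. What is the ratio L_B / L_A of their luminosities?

L_B/L_A ≈ 21.9

L = 4πR²σT⁴ ∝ R²T⁴, so L_B/L_A = (1.6/0.75)² × (7608/5135)⁴ = 4.55 × 4.82 = 21.9.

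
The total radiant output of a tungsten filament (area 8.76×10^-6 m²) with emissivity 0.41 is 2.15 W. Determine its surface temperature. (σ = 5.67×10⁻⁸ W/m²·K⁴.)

T ≈ 1800 K

From P = εσAT⁴, T = (P / εσA)^(1/4) = (2.15 / (0.41 × 5.67×10⁻⁸ × 8.76×10^-6))^(1/4).
T = (1.06×10^13)^(1/4) = 1800 K.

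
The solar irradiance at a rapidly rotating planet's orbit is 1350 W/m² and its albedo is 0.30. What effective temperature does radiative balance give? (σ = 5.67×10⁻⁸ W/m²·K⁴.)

T ≈ 254 K

Power absorbed = (1−a)S·πR²; power emitted = 4πR²σT⁴. Equating and cancelling πR²:
T = ((1−a)S / 4σ)^(1/4) = (945 / (4 × 5.67×10⁻⁸))^(1/4) = (4.17×10^9)^(1/4).
T = 254 K.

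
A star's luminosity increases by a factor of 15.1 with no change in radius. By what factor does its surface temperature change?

factor ≈ 1.97

P ∝ T⁴ ⇒ T ∝ P^(1/4), so T scales by (15.1)^(1/4) = 1.97.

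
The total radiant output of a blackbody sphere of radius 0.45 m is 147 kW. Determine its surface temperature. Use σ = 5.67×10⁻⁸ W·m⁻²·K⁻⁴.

A = 4πr² = 4π × (0.45)² = 2.54 m².
From P = σAT⁴, T = (P / σA)^(1/4) = (1.47×10^5 / (5.67×10⁻⁸ × 2.54))^(1/4).
T = (1.02×10^12)^(1/4) = 1000 K.

T ≈ 1000 K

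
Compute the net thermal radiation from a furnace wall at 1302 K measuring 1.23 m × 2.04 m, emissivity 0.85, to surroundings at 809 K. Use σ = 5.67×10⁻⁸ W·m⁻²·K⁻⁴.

Q ≈ 2.96×10^5 W

A = 1.23 × 2.04 = 2.51 m².
Q = εσA(T⁴ − T_s⁴). T⁴ − T_s⁴ = (1302)⁴ − (809)⁴ = 2.87×10^12 − 4.28×10^11 = 2.45×10^12 K⁴.
Q = 0.85 × 5.67×10⁻⁸ × 2.51 × 2.45×10^12 = 2.96×10^5 W.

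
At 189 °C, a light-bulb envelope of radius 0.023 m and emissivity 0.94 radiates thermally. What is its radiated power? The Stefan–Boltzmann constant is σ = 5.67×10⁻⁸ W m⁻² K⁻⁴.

P ≈ 16.1 W

A = 4πr² = 4π × (0.023)² = 6.65×10^-3 m².
189 °C = 462 K.
Stefan–Boltzmann: P = εσAT⁴ = 0.94 × 5.67×10⁻⁸ × 6.65×10^-3 × (462)⁴ = 0.94 × 5.67×10⁻⁸ × 6.65×10^-3 × 4.56×10^10.
P = 16.1 W.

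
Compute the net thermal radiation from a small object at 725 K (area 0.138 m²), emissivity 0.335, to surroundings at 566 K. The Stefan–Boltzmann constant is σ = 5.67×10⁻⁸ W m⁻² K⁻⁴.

Q ≈ 455 W

Q = εσA(T⁴ − T_s⁴). T⁴ − T_s⁴ = (725)⁴ − (566)⁴ = 2.76×10^11 − 1.03×10^11 = 1.74×10^11 K⁴.
Q = 0.335 × 5.67×10⁻⁸ × 0.138 × 1.74×10^11 = 455 W.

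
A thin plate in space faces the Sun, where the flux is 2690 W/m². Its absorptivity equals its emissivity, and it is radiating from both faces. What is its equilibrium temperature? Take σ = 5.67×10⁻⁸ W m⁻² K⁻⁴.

T ≈ 392 K

Absorbed flux αS = emitted flux 2εσT⁴ per unit area; with α = ε this gives T = (S/2σ)^(1/4).
T = (2690 / (2 × 5.67×10⁻⁸))^(1/4) = (2.37×10^10)^(1/4).
T = 392 K.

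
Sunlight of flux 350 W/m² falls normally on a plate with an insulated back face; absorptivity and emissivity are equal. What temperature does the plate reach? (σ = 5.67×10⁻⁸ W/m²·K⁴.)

T ≈ 280 K

Absorbed flux αS = emitted flux εσT⁴ (one radiating face); with α = ε, T = (S/σ)^(1/4).
T = (350 / 5.67×10⁻⁸)^(1/4) = (6.17×10^9)^(1/4).
T = 280 K.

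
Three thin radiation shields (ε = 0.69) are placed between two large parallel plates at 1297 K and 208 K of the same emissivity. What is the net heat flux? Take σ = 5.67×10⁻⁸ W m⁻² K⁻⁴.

q ≈ 21100 W/m²

Each of the 4 gaps contributes resistance (2/ε − 1) = 2/0.69 − 1 = 1.899; total = 7.594.
q = σ(T₁⁴ − T₂⁴) / 7.594 = 5.67×10⁻⁸ × 2.83×10^12 / 7.594 = 21100 W/m².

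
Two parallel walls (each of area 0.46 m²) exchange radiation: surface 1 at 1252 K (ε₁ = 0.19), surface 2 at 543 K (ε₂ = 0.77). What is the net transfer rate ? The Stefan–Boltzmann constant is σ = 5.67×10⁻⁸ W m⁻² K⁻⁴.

Q ≈ 11100 W

For two large parallel gray plates, q = σ(T₁⁴ − T₂⁴) / (1/ε₁ + 1/ε₂ − 1).
1/ε₁ + 1/ε₂ − 1 = 1/0.19 + 1/0.77 − 1 = 5.562.
T₁⁴ − T₂⁴ = 2.46×10^12 − 8.69×10^10 = 2.37×10^12 K⁴.
q = 5.67×10⁻⁸ × 2.37×10^12 / 5.562 = 24200 W/m².
Q = q·A = 24200 × 0.46 = 11100 W.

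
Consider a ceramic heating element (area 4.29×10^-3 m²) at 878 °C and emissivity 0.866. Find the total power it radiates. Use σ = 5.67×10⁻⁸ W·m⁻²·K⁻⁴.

P ≈ 370 W

878 °C = 1151 K.
Stefan–Boltzmann: P = εσAT⁴ = 0.866 × 5.67×10⁻⁸ × 4.29×10^-3 × (1151)⁴ = 0.866 × 5.67×10⁻⁸ × 4.29×10^-3 × 1.76×10^12.
P = 370 W.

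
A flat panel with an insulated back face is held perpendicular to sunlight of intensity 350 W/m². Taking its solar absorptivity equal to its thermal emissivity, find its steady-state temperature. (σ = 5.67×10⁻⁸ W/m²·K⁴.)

Absorbed flux αS = emitted flux εσT⁴ (one radiating face); with α = ε, T = (S/σ)^(1/4).
T = (350 / 5.67×10⁻⁸)^(1/4) = (6.17×10^9)^(1/4).
T = 280 K.

T ≈ 280 K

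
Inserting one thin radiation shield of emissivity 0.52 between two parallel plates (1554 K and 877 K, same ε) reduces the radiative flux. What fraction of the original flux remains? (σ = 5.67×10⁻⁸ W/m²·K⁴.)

ratio ≈ 0.500

With N identical shields there are N+1 = 2 gaps in series, each with the same radiative resistance, so the flux falls to 1/(N+1) of its unshielded value.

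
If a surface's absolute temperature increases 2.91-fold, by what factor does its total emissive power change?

factor ≈ 71.7

P ∝ T⁴, so the power scales as (2.91)⁴ = 71.7.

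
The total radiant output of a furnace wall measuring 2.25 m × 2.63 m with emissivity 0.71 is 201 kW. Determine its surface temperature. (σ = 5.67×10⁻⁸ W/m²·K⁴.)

A = 2.25 × 2.63 = 5.92 m².
From P = εσAT⁴, T = (P / εσA)^(1/4) = (2.01×10^5 / (0.71 × 5.67×10⁻⁸ × 5.92))^(1/4).
T = (8.44×10^11)^(1/4) = 958 K.

T ≈ 958 K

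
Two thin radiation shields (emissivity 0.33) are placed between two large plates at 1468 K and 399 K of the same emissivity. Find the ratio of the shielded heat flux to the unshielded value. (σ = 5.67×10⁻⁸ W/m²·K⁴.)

With N identical shields there are N+1 = 3 gaps in series, each with the same radiative resistance, so the flux falls to 1/(N+1) of its unshielded value.

ratio ≈ 0.333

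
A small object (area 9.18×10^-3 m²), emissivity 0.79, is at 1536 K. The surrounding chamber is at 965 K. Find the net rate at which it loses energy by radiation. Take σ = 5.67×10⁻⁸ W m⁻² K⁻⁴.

Q ≈ 1930 W

Q = εσA(T⁴ − T_s⁴). T⁴ − T_s⁴ = (1536)⁴ − (965)⁴ = 5.57×10^12 − 8.67×10^11 = 4.70×10^12 K⁴.
Q = 0.79 × 5.67×10⁻⁸ × 9.18×10^-3 × 4.70×10^12 = 1930 W.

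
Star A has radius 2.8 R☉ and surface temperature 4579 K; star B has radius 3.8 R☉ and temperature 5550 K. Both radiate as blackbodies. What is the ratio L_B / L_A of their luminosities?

L = 4πR²σT⁴ ∝ R²T⁴, so L_B/L_A = (3.8/2.8)² × (5550/4579)⁴ = 1.84 × 2.16 = 3.98.

L_B/L_A ≈ 3.98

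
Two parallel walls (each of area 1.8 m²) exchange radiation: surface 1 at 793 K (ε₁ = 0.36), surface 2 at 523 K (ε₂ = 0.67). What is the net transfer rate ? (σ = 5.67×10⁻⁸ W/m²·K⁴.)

Q ≈ 10000 W

For two large parallel gray plates, q = σ(T₁⁴ − T₂⁴) / (1/ε₁ + 1/ε₂ − 1).
1/ε₁ + 1/ε₂ − 1 = 1/0.36 + 1/0.67 − 1 = 3.270.
T₁⁴ − T₂⁴ = 3.95×10^11 − 7.48×10^10 = 3.21×10^11 K⁴.
q = 5.67×10⁻⁸ × 3.21×10^11 / 3.270 = 5560 W/m².
Q = q·A = 5560 × 1.8 = 10000 W.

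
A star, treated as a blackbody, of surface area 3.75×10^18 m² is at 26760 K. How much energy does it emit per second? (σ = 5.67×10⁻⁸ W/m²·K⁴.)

P ≈ 1.09×10^29 W

P = σAT⁴ = 5.67×10⁻⁸ × 3.75×10^18 × (26760)⁴ = 5.67×10⁻⁸ × 3.75×10^18 × 5.13×10^17.
P = 1.09×10^29 W.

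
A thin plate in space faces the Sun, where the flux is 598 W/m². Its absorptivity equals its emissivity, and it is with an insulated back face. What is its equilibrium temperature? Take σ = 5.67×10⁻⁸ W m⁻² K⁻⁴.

Absorbed flux αS = emitted flux εσT⁴ (one radiating face); with α = ε, T = (S/σ)^(1/4).
T = (598 / 5.67×10⁻⁸)^(1/4) = (1.05×10^10)^(1/4).
T = 320 K.

T ≈ 320 K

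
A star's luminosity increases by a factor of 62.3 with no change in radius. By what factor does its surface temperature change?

P ∝ T⁴ ⇒ T ∝ P^(1/4), so T scales by (62.3)^(1/4) = 2.81.

factor ≈ 2.81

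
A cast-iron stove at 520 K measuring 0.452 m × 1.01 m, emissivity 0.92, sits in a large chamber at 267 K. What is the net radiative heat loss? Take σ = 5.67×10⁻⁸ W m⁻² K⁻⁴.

Q ≈ 1620 W

A = 0.452 × 1.01 = 0.457 m².
Q = εσA(T⁴ − T_s⁴). T⁴ − T_s⁴ = (520)⁴ − (267)⁴ = 7.31×10^10 − 5.08×10^9 = 6.80×10^10 K⁴.
Q = 0.92 × 5.67×10⁻⁸ × 0.457 × 6.80×10^10 = 1620 W.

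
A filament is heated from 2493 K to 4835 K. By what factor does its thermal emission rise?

ratio ≈ 14.1

P ∝ T⁴, so the ratio is (4835/2493)⁴ = (1.939)⁴ = 14.1.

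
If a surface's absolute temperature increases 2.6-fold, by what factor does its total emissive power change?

factor ≈ 45.7

P ∝ T⁴, so the power scales as (2.6)⁴ = 45.7.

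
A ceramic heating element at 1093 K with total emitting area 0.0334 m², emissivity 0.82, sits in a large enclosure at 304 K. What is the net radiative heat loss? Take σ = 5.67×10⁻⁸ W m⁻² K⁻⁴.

Q ≈ 2200 W

Q = εσA(T⁴ − T_s⁴). T⁴ − T_s⁴ = (1093)⁴ − (304)⁴ = 1.43×10^12 − 8.54×10^9 = 1.42×10^12 K⁴.
Q = 0.82 × 5.67×10⁻⁸ × 0.0334 × 1.42×10^12 = 2200 W.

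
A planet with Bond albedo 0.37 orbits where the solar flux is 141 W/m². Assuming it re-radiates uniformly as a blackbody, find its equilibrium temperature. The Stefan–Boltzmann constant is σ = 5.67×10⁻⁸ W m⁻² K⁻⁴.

Power absorbed = (1−a)S·πR²; power emitted = 4πR²σT⁴. Equating and cancelling πR²:
T = ((1−a)S / 4σ)^(1/4) = (88.8 / (4 × 5.67×10⁻⁸))^(1/4) = (3.92×10^8)^(1/4).
T = 141 K.

T ≈ 141 K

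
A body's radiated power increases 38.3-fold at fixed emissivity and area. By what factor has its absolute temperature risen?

factor ≈ 2.49

P ∝ T⁴ ⇒ T ∝ P^(1/4), so T scales by (38.3)^(1/4) = 2.49.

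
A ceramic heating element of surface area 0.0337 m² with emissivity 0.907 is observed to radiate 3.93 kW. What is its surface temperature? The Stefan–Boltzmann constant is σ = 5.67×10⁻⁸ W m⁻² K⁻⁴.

From P = εσAT⁴, T = (P / εσA)^(1/4) = (3930 / (0.907 × 5.67×10⁻⁸ × 0.0337))^(1/4).
T = (2.27×10^12)^(1/4) = 1230 K.

T ≈ 1230 K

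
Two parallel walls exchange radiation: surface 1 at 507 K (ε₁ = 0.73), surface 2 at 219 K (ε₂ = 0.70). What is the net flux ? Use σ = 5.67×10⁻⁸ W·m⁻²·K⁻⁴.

For two large parallel gray plates, q = σ(T₁⁴ − T₂⁴) / (1/ε₁ + 1/ε₂ − 1).
1/ε₁ + 1/ε₂ − 1 = 1/0.73 + 1/0.70 − 1 = 1.798.
T₁⁴ − T₂⁴ = 6.61×10^10 − 2.30×10^9 = 6.38×10^10 K⁴.
q = 5.67×10⁻⁸ × 6.38×10^10 / 1.798 = 2010 W/m².

q ≈ 2010 W/m²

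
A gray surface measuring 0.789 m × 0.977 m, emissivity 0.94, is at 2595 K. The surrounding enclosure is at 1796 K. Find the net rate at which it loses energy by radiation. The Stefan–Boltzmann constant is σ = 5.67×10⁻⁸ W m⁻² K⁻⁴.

Q ≈ 1.44×10^6 W

A = 0.789 × 0.977 = 0.771 m².
Q = εσA(T⁴ − T_s⁴). T⁴ − T_s⁴ = (2595)⁴ − (1796)⁴ = 4.53×10^13 − 1.04×10^13 = 3.49×10^13 K⁴.
Q = 0.94 × 5.67×10⁻⁸ × 0.771 × 3.49×10^13 = 1.44×10^6 W.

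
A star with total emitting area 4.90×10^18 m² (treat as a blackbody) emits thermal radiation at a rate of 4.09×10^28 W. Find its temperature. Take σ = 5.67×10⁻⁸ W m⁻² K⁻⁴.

From P = σAT⁴, T = (P / σA)^(1/4) = (4.09×10^28 / (5.67×10⁻⁸ × 4.90×10^18))^(1/4).
T = (1.47×10^17)^(1/4) = 19600 K.

T ≈ 19600 K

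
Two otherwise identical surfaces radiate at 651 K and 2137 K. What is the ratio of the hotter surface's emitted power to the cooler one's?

ratio ≈ 116

P ∝ T⁴, so the ratio is (2137/651)⁴ = (3.283)⁴ = 116.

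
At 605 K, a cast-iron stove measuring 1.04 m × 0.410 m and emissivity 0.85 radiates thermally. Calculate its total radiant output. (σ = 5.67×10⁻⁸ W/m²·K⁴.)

A = 1.04 × 0.410 = 0.426 m².
Stefan–Boltzmann: P = εσAT⁴ = 0.85 × 5.67×10⁻⁸ × 0.426 × (605)⁴ = 0.85 × 5.67×10⁻⁸ × 0.426 × 1.34×10^11.
P = 2750 W.

P ≈ 2750 W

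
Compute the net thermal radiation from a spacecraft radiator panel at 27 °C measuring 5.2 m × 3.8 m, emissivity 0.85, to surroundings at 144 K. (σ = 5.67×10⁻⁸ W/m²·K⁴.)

A = 5.2 × 3.8 = 19.8 m².
Convert: 27 °C = 300 K.
Q = εσA(T⁴ − T_s⁴). T⁴ − T_s⁴ = (300)⁴ − (144)⁴ = 8.10×10^9 − 4.30×10^8 = 7.67×10^9 K⁴.
Q = 0.85 × 5.67×10⁻⁸ × 19.8 × 7.67×10^9 = 7300 W.

Q ≈ 7300 W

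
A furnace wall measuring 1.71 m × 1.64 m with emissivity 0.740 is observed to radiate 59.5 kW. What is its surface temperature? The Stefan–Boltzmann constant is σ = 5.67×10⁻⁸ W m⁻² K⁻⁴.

A = 1.71 × 1.64 = 2.80 m².
From P = εσAT⁴, T = (P / εσA)^(1/4) = (59500 / (0.740 × 5.67×10⁻⁸ × 2.80))^(1/4).
T = (5.06×10^11)^(1/4) = 843 K.

T ≈ 843 K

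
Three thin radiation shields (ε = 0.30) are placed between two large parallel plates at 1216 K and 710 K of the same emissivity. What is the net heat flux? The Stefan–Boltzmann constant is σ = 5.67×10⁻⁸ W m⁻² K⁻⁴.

Each of the 4 gaps contributes resistance (2/ε − 1) = 2/0.30 − 1 = 5.667; total = 22.67.
q = σ(T₁⁴ − T₂⁴) / 22.67 = 5.67×10⁻⁸ × 1.93×10^12 / 22.67 = 4830 W/m².

q ≈ 4830 W/m²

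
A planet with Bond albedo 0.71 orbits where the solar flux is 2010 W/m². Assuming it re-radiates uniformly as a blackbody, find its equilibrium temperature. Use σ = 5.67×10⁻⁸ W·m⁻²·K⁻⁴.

Power absorbed = (1−a)S·πR²; power emitted = 4πR²σT⁴. Equating and cancelling πR²:
T = ((1−a)S / 4σ)^(1/4) = (583 / (4 × 5.67×10⁻⁸))^(1/4) = (2.57×10^9)^(1/4).
T = 225 K.

T ≈ 225 K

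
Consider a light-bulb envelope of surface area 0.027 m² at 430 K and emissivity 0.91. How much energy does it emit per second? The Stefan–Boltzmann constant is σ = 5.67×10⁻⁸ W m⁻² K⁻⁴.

P ≈ 47.6 W

P = εσAT⁴ = 0.91 × 5.67×10⁻⁸ × 0.0270 × (430)⁴ = 0.91 × 5.67×10⁻⁸ × 0.0270 × 3.42×10^10.
P = 47.6 W.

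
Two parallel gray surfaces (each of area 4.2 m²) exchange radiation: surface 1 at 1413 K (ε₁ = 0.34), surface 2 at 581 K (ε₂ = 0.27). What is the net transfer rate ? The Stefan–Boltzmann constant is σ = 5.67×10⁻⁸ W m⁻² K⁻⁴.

For two large parallel gray plates, q = σ(T₁⁴ − T₂⁴) / (1/ε₁ + 1/ε₂ − 1).
1/ε₁ + 1/ε₂ − 1 = 1/0.34 + 1/0.27 − 1 = 5.645.
T₁⁴ − T₂⁴ = 3.99×10^12 − 1.14×10^11 = 3.87×10^12 K⁴.
q = 5.67×10⁻⁸ × 3.87×10^12 / 5.645 = 38900 W/m².
Q = q·A = 38900 × 4.2 = 1.63×10^5 W.

Q ≈ 1.63×10^5 W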